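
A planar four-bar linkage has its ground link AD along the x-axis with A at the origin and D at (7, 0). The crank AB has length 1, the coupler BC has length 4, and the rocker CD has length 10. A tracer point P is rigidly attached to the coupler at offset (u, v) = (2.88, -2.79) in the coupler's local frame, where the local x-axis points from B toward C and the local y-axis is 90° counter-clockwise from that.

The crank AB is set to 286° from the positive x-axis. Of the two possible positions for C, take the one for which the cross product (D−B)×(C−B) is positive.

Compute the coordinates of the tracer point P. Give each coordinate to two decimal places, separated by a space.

-0.30 3.01

A=(0,0), D=(7.00,0)
B = A + 1.00·(cos286°, sin286°) = (0.2756, -0.9613)
|BD| = 6.7927
circle(B,4.00) ∩ circle(D,10.00): a=-2.7867, h=2.8695
  candidates: C₊=(-2.8891,1.4850) cross=19.492; C₋=(-2.0770,-4.1963) cross=-19.492
  mode + wants cross > 0 → take C=(-2.8891,1.4850) (cross=19.492)
ex = (C−B)/|BC| = (-0.7912,0.6116); ey = (-0.6116,-0.7912)
P = B + 2.88·ex + -2.79·ey = (-0.2967,3.0075)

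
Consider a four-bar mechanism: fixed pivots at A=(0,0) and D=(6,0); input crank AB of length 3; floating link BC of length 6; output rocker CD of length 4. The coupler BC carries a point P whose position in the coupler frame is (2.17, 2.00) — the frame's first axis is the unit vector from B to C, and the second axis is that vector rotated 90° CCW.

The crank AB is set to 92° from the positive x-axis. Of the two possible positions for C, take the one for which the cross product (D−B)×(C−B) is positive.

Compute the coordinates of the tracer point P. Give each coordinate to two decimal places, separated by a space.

1.70 5.33

A=(0,0), D=(6.00,0)
B = A + 3.00·(cos92°, sin92°) = (-0.1047, 2.9982)
|BD| = 6.8012
circle(B,6.00) ∩ circle(D,4.00): a=4.8709, h=3.5034
  candidates: C₊=(5.8118,3.9956) cross=23.828; C₋=(2.7230,-2.2937) cross=-23.828
  mode + wants cross > 0 → take C=(5.8118,3.9956) (cross=23.828)
ex = (C−B)/|BC| = (0.9861,0.1662); ey = (-0.1662,0.9861)
P = B + 2.17·ex + 2.00·ey = (1.7026,5.3311)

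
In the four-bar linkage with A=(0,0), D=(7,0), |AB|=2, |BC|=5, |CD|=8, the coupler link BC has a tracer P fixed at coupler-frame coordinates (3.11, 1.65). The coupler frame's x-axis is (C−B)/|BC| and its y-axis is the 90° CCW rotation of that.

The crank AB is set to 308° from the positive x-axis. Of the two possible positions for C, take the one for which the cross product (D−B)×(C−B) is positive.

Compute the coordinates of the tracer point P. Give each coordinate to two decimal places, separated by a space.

A=(0,0), D=(7.00,0)
B = A + 2.00·(cos308°, sin308°) = (1.2313, -1.5760)
|BD| = 5.9801
circle(B,5.00) ∩ circle(D,8.00): a=-0.2708, h=4.9927
  candidates: C₊=(-0.3457,3.1688) cross=29.857; C₋=(2.2859,-6.4635) cross=-29.857
  mode + wants cross > 0 → take C=(-0.3457,3.1688) (cross=29.857)
ex = (C−B)/|BC| = (-0.3154,0.9490); ey = (-0.9490,-0.3154)
P = B + 3.11·ex + 1.65·ey = (-1.3153,0.8548)

-1.32 0.85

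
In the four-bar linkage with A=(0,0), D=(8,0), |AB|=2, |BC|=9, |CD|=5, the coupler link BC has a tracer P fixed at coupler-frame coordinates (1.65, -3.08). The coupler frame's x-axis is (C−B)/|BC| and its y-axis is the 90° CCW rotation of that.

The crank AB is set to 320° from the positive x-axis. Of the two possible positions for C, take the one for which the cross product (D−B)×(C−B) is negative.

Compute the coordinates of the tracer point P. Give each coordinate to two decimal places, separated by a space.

1.92 -4.76

A=(0,0), D=(8.00,0)
B = A + 2.00·(cos320°, sin320°) = (1.5321, -1.2856)
|BD| = 6.5944
circle(B,9.00) ∩ circle(D,5.00): a=7.5432, h=4.9092
  candidates: C₊=(7.9736,4.9999) cross=32.373; C₋=(9.8876,-4.6300) cross=-32.373
  mode - wants cross < 0 → take C=(9.8876,-4.6300) (cross=-32.373)
ex = (C−B)/|BC| = (0.9284,-0.3716); ey = (0.3716,0.9284)
P = B + 1.65·ex + -3.08·ey = (1.9194,-4.7582)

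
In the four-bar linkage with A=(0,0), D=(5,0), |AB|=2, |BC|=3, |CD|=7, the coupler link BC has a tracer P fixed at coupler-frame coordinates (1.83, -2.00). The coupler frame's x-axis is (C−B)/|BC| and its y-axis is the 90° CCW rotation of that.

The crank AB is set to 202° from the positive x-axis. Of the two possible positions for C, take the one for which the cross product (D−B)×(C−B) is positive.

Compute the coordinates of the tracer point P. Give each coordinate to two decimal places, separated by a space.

A=(0,0), D=(5.00,0)
B = A + 2.00·(cos202°, sin202°) = (-1.8544, -0.7492)
|BD| = 6.8952
circle(B,3.00) ∩ circle(D,7.00): a=0.5470, h=2.9497
  candidates: C₊=(-1.6311,2.2425) cross=20.339; C₋=(-0.9901,-3.6220) cross=-20.339
  mode + wants cross > 0 → take C=(-1.6311,2.2425) (cross=20.339)
ex = (C−B)/|BC| = (0.0744,0.9972); ey = (-0.9972,0.0744)
P = B + 1.83·ex + -2.00·ey = (0.2763,0.9269)

0.28 0.93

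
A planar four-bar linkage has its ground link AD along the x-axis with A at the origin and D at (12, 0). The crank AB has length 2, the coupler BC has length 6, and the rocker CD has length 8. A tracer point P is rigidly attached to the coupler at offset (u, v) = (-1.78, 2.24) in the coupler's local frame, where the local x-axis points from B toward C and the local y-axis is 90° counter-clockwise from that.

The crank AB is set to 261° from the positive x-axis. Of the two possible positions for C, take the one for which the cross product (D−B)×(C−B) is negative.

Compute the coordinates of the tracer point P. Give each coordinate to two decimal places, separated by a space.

A=(0,0), D=(12.00,0)
B = A + 2.00·(cos261°, sin261°) = (-0.3129, -1.9754)
|BD| = 12.4703
circle(B,6.00) ∩ circle(D,8.00): a=5.1125, h=3.1404
  candidates: C₊=(4.2376,1.9353) cross=39.162; C₋=(5.2325,-4.2663) cross=-39.162
  mode - wants cross < 0 → take C=(5.2325,-4.2663) (cross=-39.162)
ex = (C−B)/|BC| = (0.9242,-0.3818); ey = (0.3818,0.9242)
P = B + -1.78·ex + 2.24·ey = (-1.1027,0.7746)

-1.10 0.77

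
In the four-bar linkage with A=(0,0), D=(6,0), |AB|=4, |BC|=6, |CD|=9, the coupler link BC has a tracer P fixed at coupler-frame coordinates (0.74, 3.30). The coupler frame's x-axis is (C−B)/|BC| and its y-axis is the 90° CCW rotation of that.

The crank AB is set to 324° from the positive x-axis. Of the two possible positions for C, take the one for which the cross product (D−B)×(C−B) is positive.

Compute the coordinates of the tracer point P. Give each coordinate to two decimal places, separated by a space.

2.34 -5.61

A=(0,0), D=(6.00,0)
B = A + 4.00·(cos324°, sin324°) = (3.2361, -2.3511)
|BD| = 3.6287
circle(B,6.00) ∩ circle(D,9.00): a=-4.3863, h=4.0939
  candidates: C₊=(-2.7576,-2.0749) cross=14.856; C₋=(2.5477,-8.3115) cross=-14.856
  mode + wants cross > 0 → take C=(-2.7576,-2.0749) (cross=14.856)
ex = (C−B)/|BC| = (-0.9989,0.0460); ey = (-0.0460,-0.9989)
P = B + 0.74·ex + 3.30·ey = (2.3449,-5.6136)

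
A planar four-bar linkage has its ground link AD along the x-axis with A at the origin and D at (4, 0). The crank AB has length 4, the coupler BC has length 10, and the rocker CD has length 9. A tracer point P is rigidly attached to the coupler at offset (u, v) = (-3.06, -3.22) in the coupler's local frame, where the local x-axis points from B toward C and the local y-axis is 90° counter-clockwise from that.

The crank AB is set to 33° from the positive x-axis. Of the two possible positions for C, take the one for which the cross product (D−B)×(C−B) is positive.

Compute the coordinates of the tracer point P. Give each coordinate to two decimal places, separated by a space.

-0.46 -0.10

A=(0,0), D=(4.00,0)
B = A + 4.00·(cos33°, sin33°) = (3.3547, 2.1786)
|BD| = 2.2721
circle(B,10.00) ∩ circle(D,9.00): a=5.3172, h=8.4692
  candidates: C₊=(12.9853,-0.5143) cross=19.243; C₋=(-3.2556,-5.3250) cross=-19.243
  mode + wants cross > 0 → take C=(12.9853,-0.5143) (cross=19.243)
ex = (C−B)/|BC| = (0.9631,-0.2693); ey = (0.2693,0.9631)
P = B + -3.06·ex + -3.22·ey = (-0.4594,-0.0985)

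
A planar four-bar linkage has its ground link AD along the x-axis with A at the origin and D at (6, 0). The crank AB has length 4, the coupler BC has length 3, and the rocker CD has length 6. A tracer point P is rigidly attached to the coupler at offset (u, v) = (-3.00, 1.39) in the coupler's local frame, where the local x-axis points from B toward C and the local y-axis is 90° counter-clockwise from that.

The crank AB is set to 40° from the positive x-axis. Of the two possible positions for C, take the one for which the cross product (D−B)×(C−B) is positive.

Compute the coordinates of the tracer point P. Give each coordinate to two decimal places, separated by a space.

A=(0,0), D=(6.00,0)
B = A + 4.00·(cos40°, sin40°) = (3.0642, 2.5712)
|BD| = 3.9025
circle(B,3.00) ∩ circle(D,6.00): a=-1.5080, h=2.5934
  candidates: C₊=(3.6384,5.5157) cross=10.121; C₋=(0.2211,1.6137) cross=-10.121
  mode + wants cross > 0 → take C=(3.6384,5.5157) (cross=10.121)
ex = (C−B)/|BC| = (0.1914,0.9815); ey = (-0.9815,0.1914)
P = B + -3.00·ex + 1.39·ey = (1.1257,-0.1073)

1.13 -0.11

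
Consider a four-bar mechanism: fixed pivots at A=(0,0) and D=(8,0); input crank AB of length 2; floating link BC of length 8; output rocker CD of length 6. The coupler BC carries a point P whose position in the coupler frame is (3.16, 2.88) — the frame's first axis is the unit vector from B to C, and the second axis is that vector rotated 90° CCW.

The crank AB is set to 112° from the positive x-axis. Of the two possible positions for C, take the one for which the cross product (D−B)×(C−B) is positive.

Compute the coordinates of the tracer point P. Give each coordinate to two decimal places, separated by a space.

A=(0,0), D=(8.00,0)
B = A + 2.00·(cos112°, sin112°) = (-0.7492, 1.8544)
|BD| = 8.9436
circle(B,8.00) ∩ circle(D,6.00): a=6.0372, h=5.2491
  candidates: C₊=(6.2451,5.7376) cross=46.945; C₋=(4.0684,-4.5324) cross=-46.945
  mode + wants cross > 0 → take C=(6.2451,5.7376) (cross=46.945)
ex = (C−B)/|BC| = (0.8743,0.4854); ey = (-0.4854,0.8743)
P = B + 3.16·ex + 2.88·ey = (0.6156,5.9062)

0.62 5.91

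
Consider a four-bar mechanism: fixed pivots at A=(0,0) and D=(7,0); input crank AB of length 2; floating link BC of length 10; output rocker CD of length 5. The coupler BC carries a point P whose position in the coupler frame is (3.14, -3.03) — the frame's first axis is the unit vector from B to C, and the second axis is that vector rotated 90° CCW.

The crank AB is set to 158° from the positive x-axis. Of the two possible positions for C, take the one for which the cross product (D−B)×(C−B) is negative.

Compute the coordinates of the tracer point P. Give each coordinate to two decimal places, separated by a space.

A=(0,0), D=(7.00,0)
B = A + 2.00·(cos158°, sin158°) = (-1.8544, 0.7492)
|BD| = 8.8860
circle(B,10.00) ∩ circle(D,5.00): a=8.6631, h=4.9950
  candidates: C₊=(7.1991,4.9960) cross=44.386; C₋=(6.3568,-4.9585) cross=-44.386
  mode - wants cross < 0 → take C=(6.3568,-4.9585) (cross=-44.386)
ex = (C−B)/|BC| = (0.8211,-0.5708); ey = (0.5708,0.8211)
P = B + 3.14·ex + -3.03·ey = (-1.0055,-3.5310)

-1.01 -3.53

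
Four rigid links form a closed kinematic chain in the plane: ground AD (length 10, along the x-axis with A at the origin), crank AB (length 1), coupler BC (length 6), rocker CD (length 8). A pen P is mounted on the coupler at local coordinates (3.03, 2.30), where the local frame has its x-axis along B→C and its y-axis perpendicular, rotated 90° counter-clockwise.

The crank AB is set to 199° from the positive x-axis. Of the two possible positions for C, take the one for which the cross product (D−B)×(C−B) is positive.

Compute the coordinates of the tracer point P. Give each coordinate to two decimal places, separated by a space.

A=(0,0), D=(10.00,0)
B = A + 1.00·(cos199°, sin199°) = (-0.9455, -0.3256)
|BD| = 10.9504
circle(B,6.00) ∩ circle(D,8.00): a=4.1967, h=4.2881
  candidates: C₊=(3.1218,4.0854) cross=46.956; C₋=(3.3768,-4.4870) cross=-46.956
  mode + wants cross > 0 → take C=(3.1218,4.0854) (cross=46.956)
ex = (C−B)/|BC| = (0.6779,0.7352); ey = (-0.7352,0.6779)
P = B + 3.03·ex + 2.30·ey = (-0.5824,3.4611)

-0.58 3.46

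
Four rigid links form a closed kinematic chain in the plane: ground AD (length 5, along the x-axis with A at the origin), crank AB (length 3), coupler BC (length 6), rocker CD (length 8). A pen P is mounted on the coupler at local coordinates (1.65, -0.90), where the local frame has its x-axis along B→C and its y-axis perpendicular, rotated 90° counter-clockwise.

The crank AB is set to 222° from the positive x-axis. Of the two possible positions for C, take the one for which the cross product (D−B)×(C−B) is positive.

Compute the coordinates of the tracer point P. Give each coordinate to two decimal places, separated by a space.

-1.25 -0.40

A=(0,0), D=(5.00,0)
B = A + 3.00·(cos222°, sin222°) = (-2.2294, -2.0074)
|BD| = 7.5030
circle(B,6.00) ∩ circle(D,8.00): a=1.8855, h=5.6960
  candidates: C₊=(-1.9366,3.9855) cross=42.737; C₋=(1.1113,-6.9913) cross=-42.737
  mode + wants cross > 0 → take C=(-1.9366,3.9855) (cross=42.737)
ex = (C−B)/|BC| = (0.0488,0.9988); ey = (-0.9988,0.0488)
P = B + 1.65·ex + -0.90·ey = (-1.2500,-0.4033)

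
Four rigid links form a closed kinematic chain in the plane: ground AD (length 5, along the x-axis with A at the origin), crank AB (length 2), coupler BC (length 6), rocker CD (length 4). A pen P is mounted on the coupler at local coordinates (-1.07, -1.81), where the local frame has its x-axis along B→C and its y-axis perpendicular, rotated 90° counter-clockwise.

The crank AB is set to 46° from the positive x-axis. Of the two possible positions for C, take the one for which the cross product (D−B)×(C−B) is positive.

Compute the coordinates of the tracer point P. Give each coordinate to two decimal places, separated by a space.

A=(0,0), D=(5.00,0)
B = A + 2.00·(cos46°, sin46°) = (1.3893, 1.4387)
|BD| = 3.8868
circle(B,6.00) ∩ circle(D,4.00): a=4.5162, h=3.9502
  candidates: C₊=(7.0469,3.4366) cross=15.353; C₋=(4.1226,-3.9026) cross=-15.353
  mode + wants cross > 0 → take C=(7.0469,3.4366) (cross=15.353)
ex = (C−B)/|BC| = (0.9429,0.3330); ey = (-0.3330,0.9429)
P = B + -1.07·ex + -1.81·ey = (0.9831,-0.6243)

0.98 -0.62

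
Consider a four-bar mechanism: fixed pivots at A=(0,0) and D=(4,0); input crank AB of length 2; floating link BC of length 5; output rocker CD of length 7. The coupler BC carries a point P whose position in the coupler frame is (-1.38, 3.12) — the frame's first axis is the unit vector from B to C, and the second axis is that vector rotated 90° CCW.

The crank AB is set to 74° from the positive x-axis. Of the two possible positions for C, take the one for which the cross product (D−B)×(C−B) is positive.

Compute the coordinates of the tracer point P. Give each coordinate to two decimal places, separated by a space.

A=(0,0), D=(4.00,0)
B = A + 2.00·(cos74°, sin74°) = (0.5513, 1.9225)
|BD| = 3.9484
circle(B,5.00) ∩ circle(D,7.00): a=-1.0650, h=4.8853
  candidates: C₊=(1.9997,6.7081) cross=19.289; C₋=(-2.7577,-1.8259) cross=-19.289
  mode + wants cross > 0 → take C=(1.9997,6.7081) (cross=19.289)
ex = (C−B)/|BC| = (0.2897,0.9571); ey = (-0.9571,0.2897)
P = B + -1.38·ex + 3.12·ey = (-2.8347,1.5055)

-2.83 1.51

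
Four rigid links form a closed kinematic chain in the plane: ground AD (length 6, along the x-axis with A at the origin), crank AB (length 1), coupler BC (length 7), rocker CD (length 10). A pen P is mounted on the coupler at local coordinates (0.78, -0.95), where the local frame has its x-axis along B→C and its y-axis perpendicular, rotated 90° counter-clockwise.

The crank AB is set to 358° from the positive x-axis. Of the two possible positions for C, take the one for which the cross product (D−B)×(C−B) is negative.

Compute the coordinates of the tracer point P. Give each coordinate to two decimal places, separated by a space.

-0.17 -0.41

A=(0,0), D=(6.00,0)
B = A + 1.00·(cos358°, sin358°) = (0.9994, -0.0349)
|BD| = 5.0007
circle(B,7.00) ∩ circle(D,10.00): a=-2.5989, h=6.4997
  candidates: C₊=(-1.6448,6.4465) cross=32.503; C₋=(-1.5541,-6.5526) cross=-32.503
  mode - wants cross < 0 → take C=(-1.5541,-6.5526) (cross=-32.503)
ex = (C−B)/|BC| = (-0.3648,-0.9311); ey = (0.9311,-0.3648)
P = B + 0.78·ex + -0.95·ey = (-0.1697,-0.4146)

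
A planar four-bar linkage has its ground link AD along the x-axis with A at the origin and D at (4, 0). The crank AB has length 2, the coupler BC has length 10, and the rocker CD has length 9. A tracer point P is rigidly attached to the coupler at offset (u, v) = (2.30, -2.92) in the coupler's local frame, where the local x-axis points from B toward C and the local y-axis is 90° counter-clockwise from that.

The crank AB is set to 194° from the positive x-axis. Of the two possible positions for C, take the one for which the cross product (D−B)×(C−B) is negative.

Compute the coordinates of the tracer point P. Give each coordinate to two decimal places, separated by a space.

-3.21 -3.98

A=(0,0), D=(4.00,0)
B = A + 2.00·(cos194°, sin194°) = (-1.9406, -0.4838)
|BD| = 5.9603
circle(B,10.00) ∩ circle(D,9.00): a=4.5740, h=8.8926
  candidates: C₊=(1.8964,8.7507) cross=53.002; C₋=(3.3402,-8.9758) cross=-53.002
  mode - wants cross < 0 → take C=(3.3402,-8.9758) (cross=-53.002)
ex = (C−B)/|BC| = (0.5281,-0.8492); ey = (0.8492,0.5281)
P = B + 2.30·ex + -2.92·ey = (-3.2057,-3.9790)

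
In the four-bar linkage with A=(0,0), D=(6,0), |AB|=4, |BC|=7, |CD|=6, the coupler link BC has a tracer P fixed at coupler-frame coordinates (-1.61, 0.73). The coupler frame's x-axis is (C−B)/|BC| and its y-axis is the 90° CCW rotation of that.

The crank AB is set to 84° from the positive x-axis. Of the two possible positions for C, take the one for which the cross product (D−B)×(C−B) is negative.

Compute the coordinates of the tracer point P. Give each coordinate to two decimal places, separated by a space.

1.06 5.63

A=(0,0), D=(6.00,0)
B = A + 4.00·(cos84°, sin84°) = (0.4181, 3.9781)
|BD| = 6.8544
circle(B,7.00) ∩ circle(D,6.00): a=4.3755, h=5.4640
  candidates: C₊=(7.1524,5.8883) cross=37.452; C₋=(0.8102,-3.0109) cross=-37.452
  mode - wants cross < 0 → take C=(0.8102,-3.0109) (cross=-37.452)
ex = (C−B)/|BC| = (0.0560,-0.9984); ey = (0.9984,0.0560)
P = B + -1.61·ex + 0.73·ey = (1.0568,5.6264)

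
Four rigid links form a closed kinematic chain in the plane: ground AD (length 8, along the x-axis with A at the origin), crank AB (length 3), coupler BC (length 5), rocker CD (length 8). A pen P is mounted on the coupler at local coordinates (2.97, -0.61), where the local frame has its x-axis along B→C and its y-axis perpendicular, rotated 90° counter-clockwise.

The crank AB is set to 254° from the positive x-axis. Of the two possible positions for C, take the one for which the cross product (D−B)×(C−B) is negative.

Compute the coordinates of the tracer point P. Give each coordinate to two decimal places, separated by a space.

A=(0,0), D=(8.00,0)
B = A + 3.00·(cos254°, sin254°) = (-0.8269, -2.8838)
|BD| = 9.2860
circle(B,5.00) ∩ circle(D,8.00): a=2.5431, h=4.3050
  candidates: C₊=(0.2535,1.9981) cross=39.976; C₋=(2.9274,-6.1861) cross=-39.976
  mode - wants cross < 0 → take C=(2.9274,-6.1861) (cross=-39.976)
ex = (C−B)/|BC| = (0.7509,-0.6605); ey = (0.6605,0.7509)
P = B + 2.97·ex + -0.61·ey = (1.0002,-5.3034)

1.00 -5.30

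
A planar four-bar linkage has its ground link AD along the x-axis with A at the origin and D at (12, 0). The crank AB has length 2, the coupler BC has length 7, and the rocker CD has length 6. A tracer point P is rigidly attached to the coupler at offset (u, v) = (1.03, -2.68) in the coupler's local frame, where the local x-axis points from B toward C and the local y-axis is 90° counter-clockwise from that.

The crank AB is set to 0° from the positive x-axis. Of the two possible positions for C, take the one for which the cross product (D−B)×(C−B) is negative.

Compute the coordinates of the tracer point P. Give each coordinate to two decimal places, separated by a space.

A=(0,0), D=(12.00,0)
B = A + 2.00·(cos0°, sin0°) = (2.0000, 0.0000)
|BD| = 10.0000
circle(B,7.00) ∩ circle(D,6.00): a=5.6500, h=4.1325
  candidates: C₊=(7.6500,4.1325) cross=41.325; C₋=(7.6500,-4.1325) cross=-41.325
  mode - wants cross < 0 → take C=(7.6500,-4.1325) (cross=-41.325)
ex = (C−B)/|BC| = (0.8071,-0.5904); ey = (0.5904,0.8071)
P = B + 1.03·ex + -2.68·ey = (1.2492,-2.7712)

1.25 -2.77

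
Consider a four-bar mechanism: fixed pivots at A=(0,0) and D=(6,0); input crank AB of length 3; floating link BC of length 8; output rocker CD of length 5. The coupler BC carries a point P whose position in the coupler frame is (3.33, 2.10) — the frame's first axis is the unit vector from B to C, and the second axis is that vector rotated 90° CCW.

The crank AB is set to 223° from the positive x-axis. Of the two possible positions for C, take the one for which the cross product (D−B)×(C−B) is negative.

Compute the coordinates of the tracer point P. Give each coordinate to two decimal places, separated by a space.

A=(0,0), D=(6.00,0)
B = A + 3.00·(cos223°, sin223°) = (-2.1941, -2.0460)
|BD| = 8.4456
circle(B,8.00) ∩ circle(D,5.00): a=6.5317, h=4.6192
  candidates: C₊=(3.0241,4.0179) cross=39.012; C₋=(5.2621,-4.9453) cross=-39.012
  mode - wants cross < 0 → take C=(5.2621,-4.9453) (cross=-39.012)
ex = (C−B)/|BC| = (0.9320,-0.3624); ey = (0.3624,0.9320)
P = B + 3.33·ex + 2.10·ey = (1.6706,-1.2956)

1.67 -1.30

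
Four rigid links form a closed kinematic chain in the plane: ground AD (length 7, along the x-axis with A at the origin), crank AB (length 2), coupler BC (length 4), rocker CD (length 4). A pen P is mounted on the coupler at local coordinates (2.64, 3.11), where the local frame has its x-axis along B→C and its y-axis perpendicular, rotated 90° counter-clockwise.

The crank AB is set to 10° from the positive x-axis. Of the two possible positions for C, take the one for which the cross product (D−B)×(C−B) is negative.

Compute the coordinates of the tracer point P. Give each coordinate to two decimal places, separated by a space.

6.03 -0.02

A=(0,0), D=(7.00,0)
B = A + 2.00·(cos10°, sin10°) = (1.9696, 0.3473)
|BD| = 5.0424
circle(B,4.00) ∩ circle(D,4.00): a=2.5212, h=3.1054
  candidates: C₊=(4.6987,3.2717) cross=15.659; C₋=(4.2709,-2.9244) cross=-15.659
  mode - wants cross < 0 → take C=(4.2709,-2.9244) (cross=-15.659)
ex = (C−B)/|BC| = (0.5753,-0.8179); ey = (0.8179,0.5753)
P = B + 2.64·ex + 3.11·ey = (6.0322,-0.0228)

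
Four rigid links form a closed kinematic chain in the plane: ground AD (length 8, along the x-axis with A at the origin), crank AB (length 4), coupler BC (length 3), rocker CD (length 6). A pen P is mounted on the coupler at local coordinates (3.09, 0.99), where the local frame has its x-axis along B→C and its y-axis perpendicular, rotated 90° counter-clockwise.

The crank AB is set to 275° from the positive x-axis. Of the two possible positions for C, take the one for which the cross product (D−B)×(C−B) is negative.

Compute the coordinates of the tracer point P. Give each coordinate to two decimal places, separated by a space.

A=(0,0), D=(8.00,0)
B = A + 4.00·(cos275°, sin275°) = (0.3486, -3.9848)
|BD| = 8.6268
circle(B,3.00) ∩ circle(D,6.00): a=2.7485, h=1.2023
  candidates: C₊=(2.2310,-1.6488) cross=10.372; C₋=(3.3417,-3.7816) cross=-10.372
  mode - wants cross < 0 → take C=(3.3417,-3.7816) (cross=-10.372)
ex = (C−B)/|BC| = (0.9977,0.0677); ey = (-0.0677,0.9977)
P = B + 3.09·ex + 0.99·ey = (3.3645,-2.7878)

3.36 -2.79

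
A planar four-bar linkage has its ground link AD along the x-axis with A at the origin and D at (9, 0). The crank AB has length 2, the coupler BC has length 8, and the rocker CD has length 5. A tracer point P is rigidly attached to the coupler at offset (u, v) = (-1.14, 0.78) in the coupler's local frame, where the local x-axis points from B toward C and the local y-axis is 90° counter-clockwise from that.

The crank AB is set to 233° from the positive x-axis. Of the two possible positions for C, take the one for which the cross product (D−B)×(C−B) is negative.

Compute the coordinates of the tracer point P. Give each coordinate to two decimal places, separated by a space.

-2.02 -0.48

A=(0,0), D=(9.00,0)
B = A + 2.00·(cos233°, sin233°) = (-1.2036, -1.5973)
|BD| = 10.3279
circle(B,8.00) ∩ circle(D,5.00): a=7.0520, h=3.7774
  candidates: C₊=(5.1794,3.2253) cross=39.013; C₋=(6.3478,-4.2386) cross=-39.013
  mode - wants cross < 0 → take C=(6.3478,-4.2386) (cross=-39.013)
ex = (C−B)/|BC| = (0.9439,-0.3302); ey = (0.3302,0.9439)
P = B + -1.14·ex + 0.78·ey = (-2.0222,-0.4846)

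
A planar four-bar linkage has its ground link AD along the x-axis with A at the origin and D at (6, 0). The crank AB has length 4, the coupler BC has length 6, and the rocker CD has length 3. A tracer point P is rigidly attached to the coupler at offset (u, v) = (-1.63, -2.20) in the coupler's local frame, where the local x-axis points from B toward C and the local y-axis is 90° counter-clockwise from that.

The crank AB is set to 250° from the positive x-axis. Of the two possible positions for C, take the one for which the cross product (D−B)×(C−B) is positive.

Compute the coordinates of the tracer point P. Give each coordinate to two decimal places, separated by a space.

A=(0,0), D=(6.00,0)
B = A + 4.00·(cos250°, sin250°) = (-1.3681, -3.7588)
|BD| = 8.2715
circle(B,6.00) ∩ circle(D,3.00): a=5.7678, h=1.6529
  candidates: C₊=(3.0187,0.3346) cross=13.672; C₋=(4.5209,-2.6100) cross=-13.672
  mode + wants cross > 0 → take C=(3.0187,0.3346) (cross=13.672)
ex = (C−B)/|BC| = (0.7311,0.6822); ey = (-0.6822,0.7311)
P = B + -1.63·ex + -2.20·ey = (-1.0589,-6.4793)

-1.06 -6.48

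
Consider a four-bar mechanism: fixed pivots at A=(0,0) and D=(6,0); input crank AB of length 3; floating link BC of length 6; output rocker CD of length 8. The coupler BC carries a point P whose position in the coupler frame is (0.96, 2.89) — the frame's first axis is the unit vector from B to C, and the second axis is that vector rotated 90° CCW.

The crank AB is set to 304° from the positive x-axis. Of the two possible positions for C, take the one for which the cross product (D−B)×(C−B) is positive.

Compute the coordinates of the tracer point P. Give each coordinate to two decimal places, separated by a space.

A=(0,0), D=(6.00,0)
B = A + 3.00·(cos304°, sin304°) = (1.6776, -2.4871)
|BD| = 4.9869
circle(B,6.00) ∩ circle(D,8.00): a=-0.3139, h=5.9918
  candidates: C₊=(-1.5828,2.5497) cross=29.880; C₋=(4.3938,-7.8371) cross=-29.880
  mode + wants cross > 0 → take C=(-1.5828,2.5497) (cross=29.880)
ex = (C−B)/|BC| = (-0.5434,0.8395); ey = (-0.8395,-0.5434)
P = B + 0.96·ex + 2.89·ey = (-1.2702,-3.2516)

-1.27 -3.25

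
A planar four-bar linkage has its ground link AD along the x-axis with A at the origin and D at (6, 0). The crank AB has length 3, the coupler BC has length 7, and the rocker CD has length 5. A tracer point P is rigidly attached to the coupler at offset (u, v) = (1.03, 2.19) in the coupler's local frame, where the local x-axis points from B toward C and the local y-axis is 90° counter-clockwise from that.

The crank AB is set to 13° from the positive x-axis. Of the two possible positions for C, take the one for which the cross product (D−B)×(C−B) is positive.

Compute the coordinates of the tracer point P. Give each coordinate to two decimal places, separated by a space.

2.83 3.09

A=(0,0), D=(6.00,0)
B = A + 3.00·(cos13°, sin13°) = (2.9231, 0.6749)
|BD| = 3.1500
circle(B,7.00) ∩ circle(D,5.00): a=5.3845, h=4.4729
  candidates: C₊=(9.1409,3.8904) cross=14.090; C₋=(7.2243,-4.8478) cross=-14.090
  mode + wants cross > 0 → take C=(9.1409,3.8904) (cross=14.090)
ex = (C−B)/|BC| = (0.8883,0.4594); ey = (-0.4594,0.8883)
P = B + 1.03·ex + 2.19·ey = (2.8320,3.0933)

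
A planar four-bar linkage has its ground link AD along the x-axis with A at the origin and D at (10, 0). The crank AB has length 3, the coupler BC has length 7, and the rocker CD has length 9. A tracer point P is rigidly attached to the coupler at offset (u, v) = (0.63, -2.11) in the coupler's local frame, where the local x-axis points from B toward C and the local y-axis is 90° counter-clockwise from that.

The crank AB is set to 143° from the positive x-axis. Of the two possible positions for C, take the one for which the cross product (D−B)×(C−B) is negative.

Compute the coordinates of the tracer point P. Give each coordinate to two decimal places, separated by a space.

A=(0,0), D=(10.00,0)
B = A + 3.00·(cos143°, sin143°) = (-2.3959, 1.8054)
|BD| = 12.5267
circle(B,7.00) ∩ circle(D,9.00): a=4.9861, h=4.9132
  candidates: C₊=(3.2462,5.9487) cross=61.546; C₋=(1.8300,-3.7750) cross=-61.546
  mode - wants cross < 0 → take C=(1.8300,-3.7750) (cross=-61.546)
ex = (C−B)/|BC| = (0.6037,-0.7972); ey = (0.7972,0.6037)
P = B + 0.63·ex + -2.11·ey = (-3.6977,0.0294)

-3.70 0.03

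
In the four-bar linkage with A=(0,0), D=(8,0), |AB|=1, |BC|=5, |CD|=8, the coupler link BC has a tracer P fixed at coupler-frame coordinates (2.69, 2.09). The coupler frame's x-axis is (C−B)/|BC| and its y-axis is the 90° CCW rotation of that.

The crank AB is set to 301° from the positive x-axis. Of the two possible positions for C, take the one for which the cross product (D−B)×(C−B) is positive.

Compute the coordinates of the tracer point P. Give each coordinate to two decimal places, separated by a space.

-1.23 2.07

A=(0,0), D=(8.00,0)
B = A + 1.00·(cos301°, sin301°) = (0.5150, -0.8572)
|BD| = 7.5339
circle(B,5.00) ∩ circle(D,8.00): a=1.1786, h=4.8591
  candidates: C₊=(1.1332,4.1045) cross=36.608; C₋=(2.2389,-5.5506) cross=-36.608
  mode + wants cross > 0 → take C=(1.1332,4.1045) (cross=36.608)
ex = (C−B)/|BC| = (0.1236,0.9923); ey = (-0.9923,0.1236)
P = B + 2.69·ex + 2.09·ey = (-1.2264,2.0706)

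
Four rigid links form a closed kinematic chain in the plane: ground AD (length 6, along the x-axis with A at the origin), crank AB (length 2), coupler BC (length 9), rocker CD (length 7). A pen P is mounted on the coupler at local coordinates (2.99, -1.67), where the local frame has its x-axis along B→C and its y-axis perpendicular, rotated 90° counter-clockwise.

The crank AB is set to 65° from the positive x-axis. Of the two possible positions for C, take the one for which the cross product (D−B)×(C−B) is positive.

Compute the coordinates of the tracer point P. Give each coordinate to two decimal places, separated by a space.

4.27 1.96

A=(0,0), D=(6.00,0)
B = A + 2.00·(cos65°, sin65°) = (0.8452, 1.8126)
|BD| = 5.4642
circle(B,9.00) ∩ circle(D,7.00): a=5.6603, h=6.9973
  candidates: C₊=(8.5062,6.5360) cross=38.234; C₋=(3.8638,-6.6661) cross=-38.234
  mode + wants cross > 0 → take C=(8.5062,6.5360) (cross=38.234)
ex = (C−B)/|BC| = (0.8512,0.5248); ey = (-0.5248,0.8512)
P = B + 2.99·ex + -1.67·ey = (4.2668,1.9603)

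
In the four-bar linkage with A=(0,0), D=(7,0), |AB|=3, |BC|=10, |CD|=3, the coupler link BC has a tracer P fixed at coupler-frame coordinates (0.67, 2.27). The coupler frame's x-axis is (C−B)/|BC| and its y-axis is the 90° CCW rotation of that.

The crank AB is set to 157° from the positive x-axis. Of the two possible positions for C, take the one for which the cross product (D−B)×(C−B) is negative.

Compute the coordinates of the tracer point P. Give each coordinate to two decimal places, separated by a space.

A=(0,0), D=(7.00,0)
B = A + 3.00·(cos157°, sin157°) = (-2.7615, 1.1722)
|BD| = 9.8316
circle(B,10.00) ∩ circle(D,3.00): a=9.5437, h=2.9862
  candidates: C₊=(7.0702,2.9992) cross=29.359; C₋=(6.3581,-2.9305) cross=-29.359
  mode - wants cross < 0 → take C=(6.3581,-2.9305) (cross=-29.359)
ex = (C−B)/|BC| = (0.9120,-0.4103); ey = (0.4103,0.9120)
P = B + 0.67·ex + 2.27·ey = (-1.2192,2.9675)

-1.22 2.97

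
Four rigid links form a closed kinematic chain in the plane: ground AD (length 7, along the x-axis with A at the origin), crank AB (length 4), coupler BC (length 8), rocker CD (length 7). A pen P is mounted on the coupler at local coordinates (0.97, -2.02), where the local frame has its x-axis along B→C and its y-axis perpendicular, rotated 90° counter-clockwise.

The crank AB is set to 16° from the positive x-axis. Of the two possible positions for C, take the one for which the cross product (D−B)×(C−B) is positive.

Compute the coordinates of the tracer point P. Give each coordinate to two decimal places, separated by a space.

A=(0,0), D=(7.00,0)
B = A + 4.00·(cos16°, sin16°) = (3.8450, 1.1025)
|BD| = 3.3421
circle(B,8.00) ∩ circle(D,7.00): a=3.9152, h=6.9765
  candidates: C₊=(9.8426,6.3969) cross=23.316; C₋=(5.2395,-6.7750) cross=-23.316
  mode + wants cross > 0 → take C=(9.8426,6.3969) (cross=23.316)
ex = (C−B)/|BC| = (0.7497,0.6618); ey = (-0.6618,0.7497)
P = B + 0.97·ex + -2.02·ey = (5.9091,0.2301)

5.91 0.23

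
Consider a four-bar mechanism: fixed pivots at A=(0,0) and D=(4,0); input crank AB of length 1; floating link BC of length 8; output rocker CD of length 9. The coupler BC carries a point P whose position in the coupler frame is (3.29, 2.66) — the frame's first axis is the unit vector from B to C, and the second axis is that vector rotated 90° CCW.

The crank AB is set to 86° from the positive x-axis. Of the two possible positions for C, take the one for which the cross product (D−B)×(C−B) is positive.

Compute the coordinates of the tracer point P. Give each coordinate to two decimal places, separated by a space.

-1.73 4.83

A=(0,0), D=(4.00,0)
B = A + 1.00·(cos86°, sin86°) = (0.0698, 0.9976)
|BD| = 4.0549
circle(B,8.00) ∩ circle(D,9.00): a=-0.0688, h=7.9997
  candidates: C₊=(1.9711,8.7683) cross=32.438; C₋=(-1.9650,-6.7393) cross=-32.438
  mode + wants cross > 0 → take C=(1.9711,8.7683) (cross=32.438)
ex = (C−B)/|BC| = (0.2377,0.9713); ey = (-0.9713,0.2377)
P = B + 3.29·ex + 2.66·ey = (-1.7321,4.8255)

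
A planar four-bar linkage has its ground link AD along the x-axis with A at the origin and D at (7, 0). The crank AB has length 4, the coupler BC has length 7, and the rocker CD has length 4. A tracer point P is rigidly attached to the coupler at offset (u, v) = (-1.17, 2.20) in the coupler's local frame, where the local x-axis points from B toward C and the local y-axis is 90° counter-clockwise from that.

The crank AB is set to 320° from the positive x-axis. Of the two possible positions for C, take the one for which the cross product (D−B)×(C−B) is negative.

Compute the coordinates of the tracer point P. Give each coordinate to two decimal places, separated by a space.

A=(0,0), D=(7.00,0)
B = A + 4.00·(cos320°, sin320°) = (3.0642, -2.5712)
|BD| = 4.7012
circle(B,7.00) ∩ circle(D,4.00): a=5.8603, h=3.8284
  candidates: C₊=(5.8766,3.8390) cross=17.998; C₋=(10.0642,-2.5712) cross=-17.998
  mode - wants cross < 0 → take C=(10.0642,-2.5712) (cross=-17.998)
ex = (C−B)/|BC| = (1.0000,0.0000); ey = (-0.0000,1.0000)
P = B + -1.17·ex + 2.20·ey = (1.8942,-0.3712)

1.89 -0.37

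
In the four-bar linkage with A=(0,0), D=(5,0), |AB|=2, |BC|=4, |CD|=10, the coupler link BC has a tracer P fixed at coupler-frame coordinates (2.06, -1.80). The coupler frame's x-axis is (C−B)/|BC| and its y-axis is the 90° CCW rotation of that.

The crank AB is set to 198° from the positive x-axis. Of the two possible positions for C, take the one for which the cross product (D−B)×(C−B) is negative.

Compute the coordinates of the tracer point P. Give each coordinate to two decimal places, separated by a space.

A=(0,0), D=(5.00,0)
B = A + 2.00·(cos198°, sin198°) = (-1.9021, -0.6180)
|BD| = 6.9297
circle(B,4.00) ∩ circle(D,10.00): a=-2.5960, h=3.0432
  candidates: C₊=(-4.7592,2.1815) cross=21.088; C₋=(-4.2163,-3.8806) cross=-21.088
  mode - wants cross < 0 → take C=(-4.2163,-3.8806) (cross=-21.088)
ex = (C−B)/|BC| = (-0.5786,-0.8156); ey = (0.8156,-0.5786)
P = B + 2.06·ex + -1.80·ey = (-4.5621,-1.2569)

-4.56 -1.26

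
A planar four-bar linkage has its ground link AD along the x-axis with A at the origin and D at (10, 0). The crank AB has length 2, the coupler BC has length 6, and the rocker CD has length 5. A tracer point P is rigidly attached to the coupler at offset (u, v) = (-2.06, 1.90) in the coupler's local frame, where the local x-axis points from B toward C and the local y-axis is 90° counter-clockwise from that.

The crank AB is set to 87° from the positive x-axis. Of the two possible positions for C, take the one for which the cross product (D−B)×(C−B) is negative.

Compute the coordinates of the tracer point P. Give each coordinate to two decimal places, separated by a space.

-0.60 4.71

A=(0,0), D=(10.00,0)
B = A + 2.00·(cos87°, sin87°) = (0.1047, 1.9973)
|BD| = 10.0949
circle(B,6.00) ∩ circle(D,5.00): a=5.5923, h=2.1741
  candidates: C₊=(6.0165,3.0219) cross=21.947; C₋=(5.1563,-1.2402) cross=-21.947
  mode - wants cross < 0 → take C=(5.1563,-1.2402) (cross=-21.947)
ex = (C−B)/|BC| = (0.8419,-0.5396); ey = (0.5396,0.8419)
P = B + -2.06·ex + 1.90·ey = (-0.6045,4.7085)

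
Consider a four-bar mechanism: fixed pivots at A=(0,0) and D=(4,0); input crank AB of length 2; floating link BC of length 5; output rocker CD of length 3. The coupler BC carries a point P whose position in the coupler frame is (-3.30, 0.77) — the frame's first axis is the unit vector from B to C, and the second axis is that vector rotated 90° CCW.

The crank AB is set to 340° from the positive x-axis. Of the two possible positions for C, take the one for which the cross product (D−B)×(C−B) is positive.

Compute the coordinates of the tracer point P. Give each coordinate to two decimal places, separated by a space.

-1.20 -2.09

A=(0,0), D=(4.00,0)
B = A + 2.00·(cos340°, sin340°) = (1.8794, -0.6840)
|BD| = 2.2282
circle(B,5.00) ∩ circle(D,3.00): a=4.7044, h=1.6936
  candidates: C₊=(5.8367,2.3720) cross=3.774; C₋=(6.8766,-0.8517) cross=-3.774
  mode + wants cross > 0 → take C=(5.8367,2.3720) (cross=3.774)
ex = (C−B)/|BC| = (0.7915,0.6112); ey = (-0.6112,0.7915)
P = B + -3.30·ex + 0.77·ey = (-1.2031,-2.0916)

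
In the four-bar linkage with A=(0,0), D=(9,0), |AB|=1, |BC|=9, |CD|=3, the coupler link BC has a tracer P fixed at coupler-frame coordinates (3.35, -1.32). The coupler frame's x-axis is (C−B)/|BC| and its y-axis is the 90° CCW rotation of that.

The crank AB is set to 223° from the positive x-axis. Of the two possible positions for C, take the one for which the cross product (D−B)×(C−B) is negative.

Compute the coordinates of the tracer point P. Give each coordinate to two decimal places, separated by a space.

2.21 -2.76

A=(0,0), D=(9.00,0)
B = A + 1.00·(cos223°, sin223°) = (-0.7314, -0.6820)
|BD| = 9.7552
circle(B,9.00) ∩ circle(D,3.00): a=8.5679, h=2.7551
  candidates: C₊=(7.6230,2.6653) cross=26.876; C₋=(8.0082,-2.8313) cross=-26.876
  mode - wants cross < 0 → take C=(8.0082,-2.8313) (cross=-26.876)
ex = (C−B)/|BC| = (0.9711,-0.2388); ey = (0.2388,0.9711)
P = B + 3.35·ex + -1.32·ey = (2.2065,-2.7638)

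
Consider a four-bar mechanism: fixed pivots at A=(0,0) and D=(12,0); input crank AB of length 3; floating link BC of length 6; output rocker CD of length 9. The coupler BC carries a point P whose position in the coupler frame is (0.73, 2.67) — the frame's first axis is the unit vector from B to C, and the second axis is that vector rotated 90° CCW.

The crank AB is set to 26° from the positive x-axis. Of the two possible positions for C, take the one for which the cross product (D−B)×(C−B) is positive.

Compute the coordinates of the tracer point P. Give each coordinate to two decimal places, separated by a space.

0.77 3.30

A=(0,0), D=(12.00,0)
B = A + 3.00·(cos26°, sin26°) = (2.6964, 1.3151)
|BD| = 9.3961
circle(B,6.00) ∩ circle(D,9.00): a=2.3034, h=5.5402
  candidates: C₊=(5.7526,6.4784) cross=52.057; C₋=(4.2017,-4.4930) cross=-52.057
  mode + wants cross > 0 → take C=(5.7526,6.4784) (cross=52.057)
ex = (C−B)/|BC| = (0.5094,0.8605); ey = (-0.8605,0.5094)
P = B + 0.73·ex + 2.67·ey = (0.7706,3.3033)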